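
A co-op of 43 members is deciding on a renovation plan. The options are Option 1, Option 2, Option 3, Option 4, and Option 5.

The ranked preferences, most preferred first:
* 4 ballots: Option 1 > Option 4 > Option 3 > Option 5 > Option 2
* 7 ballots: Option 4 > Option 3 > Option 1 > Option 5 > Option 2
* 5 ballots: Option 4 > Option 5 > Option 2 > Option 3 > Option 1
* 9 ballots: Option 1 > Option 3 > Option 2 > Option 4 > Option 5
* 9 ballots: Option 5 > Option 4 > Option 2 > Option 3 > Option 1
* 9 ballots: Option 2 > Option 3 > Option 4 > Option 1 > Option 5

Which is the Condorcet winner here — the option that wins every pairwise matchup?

Option 4 vs Option 1: 30–13
Option 4 vs Option 2: 25–18
Option 4 vs Option 3: 25–18
Option 4 vs Option 5: 34–9
Option 4 beats every other option.

Option 4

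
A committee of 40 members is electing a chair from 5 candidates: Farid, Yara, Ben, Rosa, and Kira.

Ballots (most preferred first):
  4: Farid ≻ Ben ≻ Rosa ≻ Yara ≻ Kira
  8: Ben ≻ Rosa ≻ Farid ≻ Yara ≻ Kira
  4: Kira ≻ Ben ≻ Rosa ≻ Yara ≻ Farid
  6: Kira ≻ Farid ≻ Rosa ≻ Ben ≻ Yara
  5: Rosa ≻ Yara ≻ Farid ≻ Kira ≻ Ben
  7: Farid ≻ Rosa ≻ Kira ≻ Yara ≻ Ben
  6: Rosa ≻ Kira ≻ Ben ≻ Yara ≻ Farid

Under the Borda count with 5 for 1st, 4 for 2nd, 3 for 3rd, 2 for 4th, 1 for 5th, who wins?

Rosa

Farid: 4×5 + 8×3 + 4×1 + 6×4 + 5×3 + 7×5 + 6×1 = 128
Yara: 4×2 + 8×2 + 4×2 + 6×1 + 5×4 + 7×2 + 6×2 = 84
Ben: 4×4 + 8×5 + 4×4 + 6×2 + 5×1 + 7×1 + 6×3 = 114
Rosa: 4×3 + 8×4 + 4×3 + 6×3 + 5×5 + 7×4 + 6×5 = 157
Kira: 4×1 + 8×1 + 4×5 + 6×5 + 5×2 + 7×3 + 6×4 = 117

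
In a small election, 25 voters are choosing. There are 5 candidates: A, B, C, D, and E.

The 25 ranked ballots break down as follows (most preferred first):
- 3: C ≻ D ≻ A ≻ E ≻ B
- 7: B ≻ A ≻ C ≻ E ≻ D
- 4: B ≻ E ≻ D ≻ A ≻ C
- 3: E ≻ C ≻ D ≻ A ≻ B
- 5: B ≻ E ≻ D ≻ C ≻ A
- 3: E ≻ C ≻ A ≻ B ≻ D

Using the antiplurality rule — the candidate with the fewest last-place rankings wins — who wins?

E

Last-place votes: A 5, B 6, C 4, D 10, E 0.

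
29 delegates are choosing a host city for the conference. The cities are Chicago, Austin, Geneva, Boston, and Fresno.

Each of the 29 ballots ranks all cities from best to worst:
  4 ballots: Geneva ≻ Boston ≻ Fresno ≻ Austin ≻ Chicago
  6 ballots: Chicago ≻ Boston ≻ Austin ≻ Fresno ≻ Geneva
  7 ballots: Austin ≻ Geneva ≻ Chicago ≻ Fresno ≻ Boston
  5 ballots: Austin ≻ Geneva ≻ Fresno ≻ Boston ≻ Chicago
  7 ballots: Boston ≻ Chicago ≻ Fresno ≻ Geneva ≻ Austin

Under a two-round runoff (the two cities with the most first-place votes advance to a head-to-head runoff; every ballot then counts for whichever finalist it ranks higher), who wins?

Boston

Round 1 first-place votes: Chicago 6, Austin 12, Geneva 4, Boston 7, Fresno 0. Austin and Boston advance.
Runoff: Austin is ranked above Boston on 12 ballots, Boston above Austin on 17.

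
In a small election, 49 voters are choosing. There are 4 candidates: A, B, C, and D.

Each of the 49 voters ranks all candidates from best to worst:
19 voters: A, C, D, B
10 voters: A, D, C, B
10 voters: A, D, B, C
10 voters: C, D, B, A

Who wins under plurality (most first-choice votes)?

A

First-place votes: A 39, B 0, C 10, D 0.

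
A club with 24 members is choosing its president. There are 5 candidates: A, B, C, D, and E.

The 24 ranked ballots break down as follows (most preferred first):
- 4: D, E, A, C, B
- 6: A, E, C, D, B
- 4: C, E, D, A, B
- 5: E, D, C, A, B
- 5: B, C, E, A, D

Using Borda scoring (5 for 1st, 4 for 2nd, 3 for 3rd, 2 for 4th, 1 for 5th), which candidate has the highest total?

E

A: 4×3 + 6×5 + 4×2 + 5×2 + 5×2 = 70
B: 4×1 + 6×1 + 4×1 + 5×1 + 5×5 = 44
C: 4×2 + 6×3 + 4×5 + 5×3 + 5×4 = 81
D: 4×5 + 6×2 + 4×3 + 5×4 + 5×1 = 69
E: 4×4 + 6×4 + 4×4 + 5×5 + 5×3 = 96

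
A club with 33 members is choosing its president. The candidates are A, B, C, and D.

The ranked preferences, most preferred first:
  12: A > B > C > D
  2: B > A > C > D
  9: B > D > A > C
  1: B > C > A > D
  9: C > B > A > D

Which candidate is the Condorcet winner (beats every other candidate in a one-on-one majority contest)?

B

B vs A: 21–12
B vs C: 24–9
B vs D: 33–0
B beats every other candidate.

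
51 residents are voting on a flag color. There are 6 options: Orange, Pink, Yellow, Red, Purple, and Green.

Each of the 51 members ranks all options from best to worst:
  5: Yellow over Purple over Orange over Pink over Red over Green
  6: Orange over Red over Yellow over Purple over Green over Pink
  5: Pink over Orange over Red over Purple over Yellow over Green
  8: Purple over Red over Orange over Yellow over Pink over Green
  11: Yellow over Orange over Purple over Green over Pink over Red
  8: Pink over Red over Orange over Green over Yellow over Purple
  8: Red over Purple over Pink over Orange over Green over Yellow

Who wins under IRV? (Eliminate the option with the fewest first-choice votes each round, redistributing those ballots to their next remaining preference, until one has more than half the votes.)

Round 1: Orange 6, Pink 13, Yellow 16, Red 8, Purple 8, Green 0. Green eliminated.
Round 2: Orange 6, Pink 13, Yellow 16, Red 8, Purple 8. Orange eliminated.
Round 3: Pink 13, Yellow 16, Red 14, Purple 8. Purple eliminated.
Round 4: Pink 13, Yellow 16, Red 22. Pink eliminated.
Round 5: Yellow 16, Red 35. Red has a majority (≥26).

Red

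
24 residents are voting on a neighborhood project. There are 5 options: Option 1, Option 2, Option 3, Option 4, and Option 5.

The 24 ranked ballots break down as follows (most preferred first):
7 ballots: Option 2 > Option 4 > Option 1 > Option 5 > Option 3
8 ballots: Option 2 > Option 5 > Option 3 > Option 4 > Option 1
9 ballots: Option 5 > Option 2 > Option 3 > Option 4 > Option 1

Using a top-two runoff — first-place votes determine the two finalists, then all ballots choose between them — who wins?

Option 2

Round 1 first-place votes: Option 1 0, Option 2 15, Option 3 0, Option 4 0, Option 5 9. Option 2 and Option 5 advance.
Runoff: Option 2 is ranked above Option 5 on 15 ballots, Option 5 above Option 2 on 9.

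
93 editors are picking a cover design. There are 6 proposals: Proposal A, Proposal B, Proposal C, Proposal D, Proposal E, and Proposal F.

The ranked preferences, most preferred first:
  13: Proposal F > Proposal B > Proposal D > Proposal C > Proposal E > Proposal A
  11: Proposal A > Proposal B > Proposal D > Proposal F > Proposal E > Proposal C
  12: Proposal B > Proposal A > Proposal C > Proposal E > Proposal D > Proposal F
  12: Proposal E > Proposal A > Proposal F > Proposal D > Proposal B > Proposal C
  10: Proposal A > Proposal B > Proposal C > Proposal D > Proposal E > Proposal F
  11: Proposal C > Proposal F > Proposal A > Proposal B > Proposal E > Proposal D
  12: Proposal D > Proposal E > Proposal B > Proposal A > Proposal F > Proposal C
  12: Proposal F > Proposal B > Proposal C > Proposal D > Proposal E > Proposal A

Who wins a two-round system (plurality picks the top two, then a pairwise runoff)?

Round 1 first-place votes: Proposal A 21, Proposal B 12, Proposal C 11, Proposal D 12, Proposal E 12, Proposal F 25. Proposal F and Proposal A advance.
Runoff: Proposal F is ranked above Proposal A on 36 ballots, Proposal A above Proposal F on 57.

Proposal A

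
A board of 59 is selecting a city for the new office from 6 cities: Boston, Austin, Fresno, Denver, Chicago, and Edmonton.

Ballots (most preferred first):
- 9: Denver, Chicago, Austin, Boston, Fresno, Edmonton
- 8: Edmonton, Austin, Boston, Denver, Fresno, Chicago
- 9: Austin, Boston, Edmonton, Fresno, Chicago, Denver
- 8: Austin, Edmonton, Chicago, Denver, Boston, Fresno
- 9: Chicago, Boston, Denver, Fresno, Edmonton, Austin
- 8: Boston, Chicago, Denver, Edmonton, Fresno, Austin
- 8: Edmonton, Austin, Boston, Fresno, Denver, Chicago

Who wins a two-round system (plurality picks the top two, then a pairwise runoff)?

Edmonton

Round 1 first-place votes: Boston 8, Austin 17, Fresno 0, Denver 9, Chicago 9, Edmonton 16. Austin and Edmonton advance.
Runoff: Austin is ranked above Edmonton on 26 ballots, Edmonton above Austin on 33.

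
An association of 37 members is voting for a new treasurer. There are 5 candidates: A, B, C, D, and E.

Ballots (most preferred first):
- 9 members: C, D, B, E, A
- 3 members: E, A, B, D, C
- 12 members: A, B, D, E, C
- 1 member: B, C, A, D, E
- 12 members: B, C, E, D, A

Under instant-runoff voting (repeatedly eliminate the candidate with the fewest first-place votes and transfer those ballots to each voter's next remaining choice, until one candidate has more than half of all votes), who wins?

B

Round 1: A 12, B 13, C 9, D 0, E 3. D eliminated.
Round 2: A 12, B 13, C 9, E 3. E eliminated.
Round 3: A 15, B 13, C 9. C eliminated.
Round 4: A 15, B 22. B has a majority (≥19).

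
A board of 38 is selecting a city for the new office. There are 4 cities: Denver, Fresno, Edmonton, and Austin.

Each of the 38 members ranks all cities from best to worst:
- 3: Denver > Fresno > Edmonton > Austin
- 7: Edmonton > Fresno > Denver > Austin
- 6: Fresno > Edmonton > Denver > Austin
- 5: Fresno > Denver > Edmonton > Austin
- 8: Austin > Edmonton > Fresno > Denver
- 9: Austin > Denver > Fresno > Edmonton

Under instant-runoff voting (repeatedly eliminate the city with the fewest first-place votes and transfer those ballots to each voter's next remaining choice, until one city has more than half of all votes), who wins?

Fresno

Round 1: Denver 3, Fresno 11, Edmonton 7, Austin 17. Denver eliminated.
Round 2: Fresno 14, Edmonton 7, Austin 17. Edmonton eliminated.
Round 3: Fresno 21, Austin 17. Fresno has a majority (≥20).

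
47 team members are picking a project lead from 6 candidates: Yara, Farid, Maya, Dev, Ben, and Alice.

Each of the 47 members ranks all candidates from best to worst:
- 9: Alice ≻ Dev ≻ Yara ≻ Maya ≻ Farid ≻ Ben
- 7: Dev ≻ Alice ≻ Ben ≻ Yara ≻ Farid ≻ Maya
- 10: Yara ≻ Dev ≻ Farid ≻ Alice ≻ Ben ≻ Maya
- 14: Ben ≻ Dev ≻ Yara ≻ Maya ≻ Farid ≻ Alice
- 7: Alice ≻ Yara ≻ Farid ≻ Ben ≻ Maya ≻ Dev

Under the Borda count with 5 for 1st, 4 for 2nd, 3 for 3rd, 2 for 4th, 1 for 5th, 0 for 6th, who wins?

Yara: 9×3 + 7×2 + 10×5 + 14×3 + 7×4 = 161
Farid: 9×1 + 7×1 + 10×3 + 14×1 + 7×3 = 81
Maya: 9×2 + 7×0 + 10×0 + 14×2 + 7×1 = 53
Dev: 9×4 + 7×5 + 10×4 + 14×4 + 7×0 = 167
Ben: 9×0 + 7×3 + 10×1 + 14×5 + 7×2 = 115
Alice: 9×5 + 7×4 + 10×2 + 14×0 + 7×5 = 128

Dev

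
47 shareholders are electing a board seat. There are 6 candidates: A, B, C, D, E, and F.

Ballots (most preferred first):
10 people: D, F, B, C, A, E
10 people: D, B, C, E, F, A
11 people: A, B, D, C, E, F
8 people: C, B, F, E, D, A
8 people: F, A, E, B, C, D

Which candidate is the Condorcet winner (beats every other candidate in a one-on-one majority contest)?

B vs A: 28–19
B vs C: 39–8
B vs D: 27–20
B vs E: 39–8
B vs F: 29–18
B beats every other candidate.

B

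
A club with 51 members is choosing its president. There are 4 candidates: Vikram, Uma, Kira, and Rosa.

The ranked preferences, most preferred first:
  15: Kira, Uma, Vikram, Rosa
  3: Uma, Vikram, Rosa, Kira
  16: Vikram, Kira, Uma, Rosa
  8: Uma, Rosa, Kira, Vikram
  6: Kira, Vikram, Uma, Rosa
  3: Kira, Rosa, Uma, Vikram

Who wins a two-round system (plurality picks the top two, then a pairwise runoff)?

Kira

Round 1 first-place votes: Vikram 16, Uma 11, Kira 24, Rosa 0. Kira and Vikram advance.
Runoff: Kira is ranked above Vikram on 32 ballots, Vikram above Kira on 19.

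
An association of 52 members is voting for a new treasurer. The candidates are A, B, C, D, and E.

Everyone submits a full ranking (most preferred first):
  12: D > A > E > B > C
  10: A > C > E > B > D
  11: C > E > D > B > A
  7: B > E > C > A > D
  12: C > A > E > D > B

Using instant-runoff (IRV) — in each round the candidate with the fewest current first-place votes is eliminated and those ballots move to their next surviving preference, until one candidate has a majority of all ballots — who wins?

Round 1: A 10, B 7, C 23, D 12, E 0. E eliminated.
Round 2: A 10, B 7, C 23, D 12. B eliminated.
Round 3: A 10, C 30, D 12. C has a majority (≥27).

C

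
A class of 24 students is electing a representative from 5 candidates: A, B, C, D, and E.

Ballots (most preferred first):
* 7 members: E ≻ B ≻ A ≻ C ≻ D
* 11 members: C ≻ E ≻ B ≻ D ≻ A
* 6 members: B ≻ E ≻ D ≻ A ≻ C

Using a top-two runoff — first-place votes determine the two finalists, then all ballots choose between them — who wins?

E

Round 1 first-place votes: A 0, B 6, C 11, D 0, E 7. C and E advance.
Runoff: C is ranked above E on 11 ballots, E above C on 13.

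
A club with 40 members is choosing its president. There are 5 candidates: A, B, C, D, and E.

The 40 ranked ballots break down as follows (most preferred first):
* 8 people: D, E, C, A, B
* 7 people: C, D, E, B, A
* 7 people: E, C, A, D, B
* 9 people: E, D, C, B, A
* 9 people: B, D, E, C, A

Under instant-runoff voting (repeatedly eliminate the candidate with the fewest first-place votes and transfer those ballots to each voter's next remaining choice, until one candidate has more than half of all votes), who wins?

D

Round 1: A 0, B 9, C 7, D 8, E 16. A eliminated.
Round 2: B 9, C 7, D 8, E 16. C eliminated.
Round 3: B 9, D 15, E 16. B eliminated.
Round 4: D 24, E 16. D has a majority (≥21).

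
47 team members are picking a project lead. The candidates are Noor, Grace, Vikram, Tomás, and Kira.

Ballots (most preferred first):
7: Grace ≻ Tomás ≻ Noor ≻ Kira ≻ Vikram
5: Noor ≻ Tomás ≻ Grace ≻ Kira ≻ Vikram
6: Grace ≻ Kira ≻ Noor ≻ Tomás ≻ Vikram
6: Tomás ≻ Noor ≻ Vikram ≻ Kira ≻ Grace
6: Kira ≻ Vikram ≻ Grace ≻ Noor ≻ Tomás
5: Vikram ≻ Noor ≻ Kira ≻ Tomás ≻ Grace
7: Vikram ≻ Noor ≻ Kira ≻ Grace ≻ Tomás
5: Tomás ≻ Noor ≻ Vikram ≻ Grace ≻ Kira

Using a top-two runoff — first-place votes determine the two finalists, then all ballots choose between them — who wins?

Vikram

Round 1 first-place votes: Noor 5, Grace 13, Vikram 12, Tomás 11, Kira 6. Grace and Vikram advance.
Runoff: Grace is ranked above Vikram on 18 ballots, Vikram above Grace on 29.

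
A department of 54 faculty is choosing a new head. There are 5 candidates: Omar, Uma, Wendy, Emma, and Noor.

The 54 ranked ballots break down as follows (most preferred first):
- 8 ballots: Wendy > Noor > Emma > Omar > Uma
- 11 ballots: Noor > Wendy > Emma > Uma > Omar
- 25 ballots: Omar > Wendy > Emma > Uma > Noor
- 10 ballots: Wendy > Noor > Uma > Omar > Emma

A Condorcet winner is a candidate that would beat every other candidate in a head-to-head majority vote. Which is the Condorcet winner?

Wendy vs Omar: 29–25
Wendy vs Uma: 54–0
Wendy vs Emma: 54–0
Wendy vs Noor: 43–11
Wendy beats every other candidate.

Wendy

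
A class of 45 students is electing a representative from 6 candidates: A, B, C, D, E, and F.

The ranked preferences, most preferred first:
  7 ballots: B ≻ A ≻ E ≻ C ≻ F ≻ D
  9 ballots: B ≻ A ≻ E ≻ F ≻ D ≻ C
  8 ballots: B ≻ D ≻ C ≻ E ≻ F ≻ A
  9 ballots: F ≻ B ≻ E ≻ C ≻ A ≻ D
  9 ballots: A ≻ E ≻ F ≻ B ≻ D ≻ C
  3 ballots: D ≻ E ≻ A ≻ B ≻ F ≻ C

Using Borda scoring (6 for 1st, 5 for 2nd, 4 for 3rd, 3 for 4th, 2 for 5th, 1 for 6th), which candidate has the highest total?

B

A: 7×5 + 9×5 + 8×1 + 9×2 + 9×6 + 3×4 = 172
B: 7×6 + 9×6 + 8×6 + 9×5 + 9×3 + 3×3 = 225
C: 7×3 + 9×1 + 8×4 + 9×3 + 9×1 + 3×1 = 101
D: 7×1 + 9×2 + 8×5 + 9×1 + 9×2 + 3×6 = 110
E: 7×4 + 9×4 + 8×3 + 9×4 + 9×5 + 3×5 = 184
F: 7×2 + 9×3 + 8×2 + 9×6 + 9×4 + 3×2 = 153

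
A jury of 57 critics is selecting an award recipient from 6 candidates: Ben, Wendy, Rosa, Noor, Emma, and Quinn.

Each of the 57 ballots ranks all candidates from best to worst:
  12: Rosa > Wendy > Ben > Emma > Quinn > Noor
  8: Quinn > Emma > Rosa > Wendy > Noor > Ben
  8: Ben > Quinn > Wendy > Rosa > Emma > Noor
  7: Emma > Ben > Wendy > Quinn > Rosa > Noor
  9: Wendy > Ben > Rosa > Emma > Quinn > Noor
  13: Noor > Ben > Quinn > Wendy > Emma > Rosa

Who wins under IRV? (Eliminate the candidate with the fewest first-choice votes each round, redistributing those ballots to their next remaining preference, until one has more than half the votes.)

Round 1: Ben 8, Wendy 9, Rosa 12, Noor 13, Emma 7, Quinn 8. Emma eliminated.
Round 2: Ben 15, Wendy 9, Rosa 12, Noor 13, Quinn 8. Quinn eliminated.
Round 3: Ben 15, Wendy 9, Rosa 20, Noor 13. Wendy eliminated.
Round 4: Ben 24, Rosa 20, Noor 13. Noor eliminated.
Round 5: Ben 37, Rosa 20. Ben has a majority (≥29).

Ben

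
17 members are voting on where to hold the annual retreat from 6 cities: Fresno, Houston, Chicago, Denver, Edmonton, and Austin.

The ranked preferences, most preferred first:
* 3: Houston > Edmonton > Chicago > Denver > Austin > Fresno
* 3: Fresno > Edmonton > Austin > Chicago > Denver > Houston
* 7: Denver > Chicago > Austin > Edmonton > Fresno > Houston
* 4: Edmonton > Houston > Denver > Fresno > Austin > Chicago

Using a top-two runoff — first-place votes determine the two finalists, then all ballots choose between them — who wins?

Round 1 first-place votes: Fresno 3, Houston 3, Chicago 0, Denver 7, Edmonton 4, Austin 0. Denver and Edmonton advance.
Runoff: Denver is ranked above Edmonton on 7 ballots, Edmonton above Denver on 10.

Edmonton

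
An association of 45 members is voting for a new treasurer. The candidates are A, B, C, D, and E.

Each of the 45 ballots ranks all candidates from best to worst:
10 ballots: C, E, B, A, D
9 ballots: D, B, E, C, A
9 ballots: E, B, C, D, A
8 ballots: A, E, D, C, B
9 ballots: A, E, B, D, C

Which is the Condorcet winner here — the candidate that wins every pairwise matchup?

E

E vs A: 28–17
E vs B: 36–9
E vs C: 35–10
E vs D: 36–9
E beats every other candidate.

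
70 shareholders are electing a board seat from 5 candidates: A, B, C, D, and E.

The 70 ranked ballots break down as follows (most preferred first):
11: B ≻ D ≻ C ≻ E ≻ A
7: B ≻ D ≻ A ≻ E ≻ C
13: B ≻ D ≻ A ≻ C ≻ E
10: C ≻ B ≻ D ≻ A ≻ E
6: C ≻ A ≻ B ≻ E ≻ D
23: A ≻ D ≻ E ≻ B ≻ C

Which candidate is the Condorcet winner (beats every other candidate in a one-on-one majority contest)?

B

B vs A: 41–29
B vs C: 54–16
B vs D: 47–23
B vs E: 47–23
B beats every other candidate.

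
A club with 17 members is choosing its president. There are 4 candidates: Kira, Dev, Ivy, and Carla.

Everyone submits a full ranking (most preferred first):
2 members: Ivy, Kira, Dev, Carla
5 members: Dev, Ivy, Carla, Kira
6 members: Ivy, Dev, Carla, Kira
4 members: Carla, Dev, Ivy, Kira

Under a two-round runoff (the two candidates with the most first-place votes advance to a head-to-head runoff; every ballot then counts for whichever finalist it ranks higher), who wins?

Round 1 first-place votes: Kira 0, Dev 5, Ivy 8, Carla 4. Ivy and Dev advance.
Runoff: Ivy is ranked above Dev on 8 ballots, Dev above Ivy on 9.

Dev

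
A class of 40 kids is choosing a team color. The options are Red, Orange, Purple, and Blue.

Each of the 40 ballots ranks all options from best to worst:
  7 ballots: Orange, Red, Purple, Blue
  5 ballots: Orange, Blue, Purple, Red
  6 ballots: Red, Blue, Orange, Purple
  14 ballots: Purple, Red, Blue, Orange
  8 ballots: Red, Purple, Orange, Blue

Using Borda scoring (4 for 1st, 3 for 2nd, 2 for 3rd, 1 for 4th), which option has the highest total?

Red: 7×3 + 5×1 + 6×4 + 14×3 + 8×4 = 124
Orange: 7×4 + 5×4 + 6×2 + 14×1 + 8×2 = 90
Purple: 7×2 + 5×2 + 6×1 + 14×4 + 8×3 = 110
Blue: 7×1 + 5×3 + 6×3 + 14×2 + 8×1 = 76

Red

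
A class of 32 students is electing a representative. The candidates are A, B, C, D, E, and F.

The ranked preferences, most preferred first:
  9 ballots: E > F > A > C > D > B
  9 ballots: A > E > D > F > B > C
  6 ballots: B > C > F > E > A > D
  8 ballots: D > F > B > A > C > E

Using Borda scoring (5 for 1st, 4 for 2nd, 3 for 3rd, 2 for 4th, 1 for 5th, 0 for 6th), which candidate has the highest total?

A: 9×3 + 9×5 + 6×1 + 8×2 = 94
B: 9×0 + 9×1 + 6×5 + 8×3 = 63
C: 9×2 + 9×0 + 6×4 + 8×1 = 50
D: 9×1 + 9×3 + 6×0 + 8×5 = 76
E: 9×5 + 9×4 + 6×2 + 8×0 = 93
F: 9×4 + 9×2 + 6×3 + 8×4 = 104

F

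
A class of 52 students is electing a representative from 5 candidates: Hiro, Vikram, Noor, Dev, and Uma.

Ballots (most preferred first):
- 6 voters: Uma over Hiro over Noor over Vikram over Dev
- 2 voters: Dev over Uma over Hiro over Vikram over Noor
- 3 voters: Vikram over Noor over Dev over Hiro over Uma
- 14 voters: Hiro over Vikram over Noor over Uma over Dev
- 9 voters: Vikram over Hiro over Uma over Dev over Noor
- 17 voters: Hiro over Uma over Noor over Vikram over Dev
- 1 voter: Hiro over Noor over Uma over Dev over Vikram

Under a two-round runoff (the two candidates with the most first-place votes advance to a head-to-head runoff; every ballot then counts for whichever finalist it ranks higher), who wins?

Round 1 first-place votes: Hiro 32, Vikram 12, Noor 0, Dev 2, Uma 6. Hiro and Vikram advance.
Runoff: Hiro is ranked above Vikram on 40 ballots, Vikram above Hiro on 12.

Hiro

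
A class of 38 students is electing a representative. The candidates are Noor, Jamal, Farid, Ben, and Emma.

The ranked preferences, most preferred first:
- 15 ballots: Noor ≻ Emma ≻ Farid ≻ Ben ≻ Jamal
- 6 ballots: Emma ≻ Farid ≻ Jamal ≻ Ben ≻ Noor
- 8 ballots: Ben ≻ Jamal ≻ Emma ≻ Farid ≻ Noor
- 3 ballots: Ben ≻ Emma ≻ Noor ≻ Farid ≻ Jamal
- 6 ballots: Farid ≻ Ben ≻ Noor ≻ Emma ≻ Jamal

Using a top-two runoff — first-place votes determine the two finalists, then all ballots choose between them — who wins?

Round 1 first-place votes: Noor 15, Jamal 0, Farid 6, Ben 11, Emma 6. Noor and Ben advance.
Runoff: Noor is ranked above Ben on 15 ballots, Ben above Noor on 23.

Ben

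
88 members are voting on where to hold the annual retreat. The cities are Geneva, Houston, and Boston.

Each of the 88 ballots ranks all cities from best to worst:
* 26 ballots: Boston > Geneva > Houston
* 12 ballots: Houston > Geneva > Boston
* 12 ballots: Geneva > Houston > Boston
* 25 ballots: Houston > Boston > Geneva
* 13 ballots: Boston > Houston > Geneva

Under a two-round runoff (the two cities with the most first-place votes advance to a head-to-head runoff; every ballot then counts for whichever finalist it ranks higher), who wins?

Round 1 first-place votes: Geneva 12, Houston 37, Boston 39. Boston and Houston advance.
Runoff: Boston is ranked above Houston on 39 ballots, Houston above Boston on 49.

Houston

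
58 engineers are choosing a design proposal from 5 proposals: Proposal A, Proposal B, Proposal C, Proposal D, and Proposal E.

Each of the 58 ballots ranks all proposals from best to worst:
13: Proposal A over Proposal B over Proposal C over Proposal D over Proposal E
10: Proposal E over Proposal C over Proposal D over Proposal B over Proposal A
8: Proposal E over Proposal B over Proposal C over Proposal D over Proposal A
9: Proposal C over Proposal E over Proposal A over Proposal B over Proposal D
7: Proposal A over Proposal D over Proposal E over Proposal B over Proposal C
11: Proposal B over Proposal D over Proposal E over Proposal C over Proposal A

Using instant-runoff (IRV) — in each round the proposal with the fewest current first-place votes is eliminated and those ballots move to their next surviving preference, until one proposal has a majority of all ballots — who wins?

Round 1: Proposal A 20, Proposal B 11, Proposal C 9, Proposal D 0, Proposal E 18. Proposal D eliminated.
Round 2: Proposal A 20, Proposal B 11, Proposal C 9, Proposal E 18. Proposal C eliminated.
Round 3: Proposal A 20, Proposal B 11, Proposal E 27. Proposal B eliminated.
Round 4: Proposal A 20, Proposal E 38. Proposal E has a majority (≥30).

Proposal E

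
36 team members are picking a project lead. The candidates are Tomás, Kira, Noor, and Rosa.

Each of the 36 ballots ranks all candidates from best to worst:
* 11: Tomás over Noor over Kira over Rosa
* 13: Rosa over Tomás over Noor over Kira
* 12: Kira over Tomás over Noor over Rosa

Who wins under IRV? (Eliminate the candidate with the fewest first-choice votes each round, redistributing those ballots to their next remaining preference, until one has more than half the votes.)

Kira

Round 1: Tomás 11, Kira 12, Noor 0, Rosa 13. Noor eliminated.
Round 2: Tomás 11, Kira 12, Rosa 13. Tomás eliminated.
Round 3: Kira 23, Rosa 13. Kira has a majority (≥19).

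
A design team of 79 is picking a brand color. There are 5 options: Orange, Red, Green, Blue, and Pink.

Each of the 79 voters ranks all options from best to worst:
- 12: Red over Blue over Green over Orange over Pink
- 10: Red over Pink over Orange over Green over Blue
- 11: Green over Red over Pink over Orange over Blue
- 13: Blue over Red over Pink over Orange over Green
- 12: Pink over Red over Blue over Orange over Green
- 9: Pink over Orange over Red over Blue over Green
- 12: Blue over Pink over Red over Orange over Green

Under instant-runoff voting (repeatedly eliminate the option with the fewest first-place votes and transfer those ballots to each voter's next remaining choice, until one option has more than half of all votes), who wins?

Round 1: Orange 0, Red 22, Green 11, Blue 25, Pink 21. Orange eliminated.
Round 2: Red 22, Green 11, Blue 25, Pink 21. Green eliminated.
Round 3: Red 33, Blue 25, Pink 21. Pink eliminated.
Round 4: Red 54, Blue 25. Red has a majority (≥40).

Red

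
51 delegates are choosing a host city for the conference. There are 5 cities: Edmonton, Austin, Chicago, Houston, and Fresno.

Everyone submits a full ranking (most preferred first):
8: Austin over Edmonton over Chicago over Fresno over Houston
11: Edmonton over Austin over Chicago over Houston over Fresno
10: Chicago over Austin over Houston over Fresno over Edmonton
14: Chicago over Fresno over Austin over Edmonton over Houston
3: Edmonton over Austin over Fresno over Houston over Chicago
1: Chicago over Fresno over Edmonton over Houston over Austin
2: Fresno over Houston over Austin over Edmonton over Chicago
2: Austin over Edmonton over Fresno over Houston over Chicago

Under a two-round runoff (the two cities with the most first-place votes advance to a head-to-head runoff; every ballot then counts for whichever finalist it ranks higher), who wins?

Edmonton

Round 1 first-place votes: Edmonton 14, Austin 10, Chicago 25, Houston 0, Fresno 2. Chicago and Edmonton advance.
Runoff: Chicago is ranked above Edmonton on 25 ballots, Edmonton above Chicago on 26.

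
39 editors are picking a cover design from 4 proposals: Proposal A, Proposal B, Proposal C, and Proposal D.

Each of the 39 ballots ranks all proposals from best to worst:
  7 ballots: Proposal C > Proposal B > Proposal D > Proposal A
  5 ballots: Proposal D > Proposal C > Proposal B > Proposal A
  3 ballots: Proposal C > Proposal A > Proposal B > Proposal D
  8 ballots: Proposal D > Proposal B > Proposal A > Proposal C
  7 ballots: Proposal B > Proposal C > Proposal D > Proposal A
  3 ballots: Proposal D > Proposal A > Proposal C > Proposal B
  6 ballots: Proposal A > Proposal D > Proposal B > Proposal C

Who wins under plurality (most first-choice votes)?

First-place votes: Proposal A 6, Proposal B 7, Proposal C 10, Proposal D 16.

Proposal D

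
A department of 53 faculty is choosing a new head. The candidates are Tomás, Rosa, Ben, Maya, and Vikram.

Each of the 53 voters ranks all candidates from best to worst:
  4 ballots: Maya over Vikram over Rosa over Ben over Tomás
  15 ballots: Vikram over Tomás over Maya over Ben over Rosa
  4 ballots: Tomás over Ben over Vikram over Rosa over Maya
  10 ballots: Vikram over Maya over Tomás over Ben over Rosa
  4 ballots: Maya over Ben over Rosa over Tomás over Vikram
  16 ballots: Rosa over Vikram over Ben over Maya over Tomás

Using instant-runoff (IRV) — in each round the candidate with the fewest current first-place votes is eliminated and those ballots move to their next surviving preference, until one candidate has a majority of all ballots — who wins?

Vikram

Round 1: Tomás 4, Rosa 16, Ben 0, Maya 8, Vikram 25. Ben eliminated.
Round 2: Tomás 4, Rosa 16, Maya 8, Vikram 25. Tomás eliminated.
Round 3: Rosa 16, Maya 8, Vikram 29. Vikram has a majority (≥27).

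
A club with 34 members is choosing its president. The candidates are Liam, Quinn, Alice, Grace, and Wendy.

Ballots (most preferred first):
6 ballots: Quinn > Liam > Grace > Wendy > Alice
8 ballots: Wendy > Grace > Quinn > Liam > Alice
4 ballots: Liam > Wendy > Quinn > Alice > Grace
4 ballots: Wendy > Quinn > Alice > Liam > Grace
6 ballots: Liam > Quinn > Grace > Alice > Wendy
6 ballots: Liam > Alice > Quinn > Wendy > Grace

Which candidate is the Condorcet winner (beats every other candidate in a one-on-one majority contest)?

Quinn vs Liam: 18–16
Quinn vs Alice: 28–6
Quinn vs Grace: 26–8
Quinn vs Wendy: 18–16
Quinn beats every other candidate.

Quinn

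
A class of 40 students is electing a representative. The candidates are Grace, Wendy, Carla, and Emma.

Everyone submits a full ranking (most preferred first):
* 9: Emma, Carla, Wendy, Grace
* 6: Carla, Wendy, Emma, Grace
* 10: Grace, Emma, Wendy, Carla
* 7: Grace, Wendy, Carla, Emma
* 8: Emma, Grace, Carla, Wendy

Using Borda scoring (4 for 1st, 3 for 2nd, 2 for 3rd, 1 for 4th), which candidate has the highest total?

Grace: 9×1 + 6×1 + 10×4 + 7×4 + 8×3 = 107
Wendy: 9×2 + 6×3 + 10×2 + 7×3 + 8×1 = 85
Carla: 9×3 + 6×4 + 10×1 + 7×2 + 8×2 = 91
Emma: 9×4 + 6×2 + 10×3 + 7×1 + 8×4 = 117

Emma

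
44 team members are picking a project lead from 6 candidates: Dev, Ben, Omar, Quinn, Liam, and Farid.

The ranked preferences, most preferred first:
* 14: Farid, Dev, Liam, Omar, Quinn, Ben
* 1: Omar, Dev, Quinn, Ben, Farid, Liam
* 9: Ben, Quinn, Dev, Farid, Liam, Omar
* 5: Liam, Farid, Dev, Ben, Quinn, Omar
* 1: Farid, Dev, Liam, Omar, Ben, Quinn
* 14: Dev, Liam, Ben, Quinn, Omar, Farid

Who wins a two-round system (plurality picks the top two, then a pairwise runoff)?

Dev

Round 1 first-place votes: Dev 14, Ben 9, Omar 1, Quinn 0, Liam 5, Farid 15. Farid and Dev advance.
Runoff: Farid is ranked above Dev on 20 ballots, Dev above Farid on 24.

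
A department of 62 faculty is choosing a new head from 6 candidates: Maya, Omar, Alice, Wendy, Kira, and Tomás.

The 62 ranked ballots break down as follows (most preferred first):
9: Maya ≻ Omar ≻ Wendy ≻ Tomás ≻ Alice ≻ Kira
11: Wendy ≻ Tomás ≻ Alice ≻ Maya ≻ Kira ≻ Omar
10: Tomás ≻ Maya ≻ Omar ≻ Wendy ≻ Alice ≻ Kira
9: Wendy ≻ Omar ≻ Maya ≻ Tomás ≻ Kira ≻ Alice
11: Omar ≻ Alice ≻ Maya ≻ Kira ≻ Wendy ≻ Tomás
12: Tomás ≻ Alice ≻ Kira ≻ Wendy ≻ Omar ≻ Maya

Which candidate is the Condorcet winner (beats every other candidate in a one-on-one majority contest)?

Wendy vs Maya: 32–30
Wendy vs Omar: 32–30
Wendy vs Alice: 39–23
Wendy vs Kira: 39–23
Wendy vs Tomás: 40–22
Wendy beats every other candidate.

Wendy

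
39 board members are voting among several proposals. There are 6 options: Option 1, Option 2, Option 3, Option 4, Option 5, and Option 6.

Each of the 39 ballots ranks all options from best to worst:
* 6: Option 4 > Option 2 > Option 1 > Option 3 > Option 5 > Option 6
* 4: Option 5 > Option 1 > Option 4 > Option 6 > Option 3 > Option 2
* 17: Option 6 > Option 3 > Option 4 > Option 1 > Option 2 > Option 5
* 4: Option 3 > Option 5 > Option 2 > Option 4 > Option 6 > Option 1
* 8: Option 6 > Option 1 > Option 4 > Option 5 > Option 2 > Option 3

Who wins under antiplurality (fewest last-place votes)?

Option 4

Last-place votes: Option 1 4, Option 2 4, Option 3 8, Option 4 0, Option 5 17, Option 6 6.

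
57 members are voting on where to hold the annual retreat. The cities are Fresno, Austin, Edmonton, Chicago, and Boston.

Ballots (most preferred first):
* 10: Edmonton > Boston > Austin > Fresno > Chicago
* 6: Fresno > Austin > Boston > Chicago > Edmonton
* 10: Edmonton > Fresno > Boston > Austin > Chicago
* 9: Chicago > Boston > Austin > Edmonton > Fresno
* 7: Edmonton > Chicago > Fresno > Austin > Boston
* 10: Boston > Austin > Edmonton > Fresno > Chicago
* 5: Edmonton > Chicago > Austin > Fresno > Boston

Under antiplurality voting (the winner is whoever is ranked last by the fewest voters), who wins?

Last-place votes: Fresno 9, Austin 0, Edmonton 6, Chicago 30, Boston 12.

Austin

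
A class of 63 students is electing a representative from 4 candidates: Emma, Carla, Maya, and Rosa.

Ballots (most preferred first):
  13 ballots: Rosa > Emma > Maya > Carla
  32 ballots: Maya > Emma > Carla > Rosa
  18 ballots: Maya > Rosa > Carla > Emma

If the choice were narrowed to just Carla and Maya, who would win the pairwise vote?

Maya

Carla is ranked above Maya on 0 ballots; Maya above Carla on 63.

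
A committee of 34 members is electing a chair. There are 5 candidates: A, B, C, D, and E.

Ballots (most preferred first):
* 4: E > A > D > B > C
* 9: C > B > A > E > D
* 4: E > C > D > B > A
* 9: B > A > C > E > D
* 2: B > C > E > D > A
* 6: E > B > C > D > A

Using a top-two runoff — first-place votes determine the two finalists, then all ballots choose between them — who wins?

B

Round 1 first-place votes: A 0, B 11, C 9, D 0, E 14. E and B advance.
Runoff: E is ranked above B on 14 ballots, B above E on 20.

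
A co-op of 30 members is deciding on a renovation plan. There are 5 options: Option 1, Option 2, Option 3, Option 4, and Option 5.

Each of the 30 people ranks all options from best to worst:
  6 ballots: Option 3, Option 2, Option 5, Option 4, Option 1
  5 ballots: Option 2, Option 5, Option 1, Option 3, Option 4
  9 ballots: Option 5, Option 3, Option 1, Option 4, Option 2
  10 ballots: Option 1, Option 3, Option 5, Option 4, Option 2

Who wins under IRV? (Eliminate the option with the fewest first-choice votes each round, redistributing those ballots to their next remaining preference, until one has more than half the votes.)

Round 1: Option 1 10, Option 2 5, Option 3 6, Option 4 0, Option 5 9. Option 4 eliminated.
Round 2: Option 1 10, Option 2 5, Option 3 6, Option 5 9. Option 2 eliminated.
Round 3: Option 1 10, Option 3 6, Option 5 14. Option 3 eliminated.
Round 4: Option 1 10, Option 5 20. Option 5 has a majority (≥16).

Option 5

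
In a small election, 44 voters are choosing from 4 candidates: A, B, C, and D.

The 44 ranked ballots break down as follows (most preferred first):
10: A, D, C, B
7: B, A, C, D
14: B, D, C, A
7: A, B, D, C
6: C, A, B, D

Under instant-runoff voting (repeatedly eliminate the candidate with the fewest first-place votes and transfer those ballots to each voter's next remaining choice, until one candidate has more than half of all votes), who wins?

A

Round 1: A 17, B 21, C 6, D 0. D eliminated.
Round 2: A 17, B 21, C 6. C eliminated.
Round 3: A 23, B 21. A has a majority (≥23).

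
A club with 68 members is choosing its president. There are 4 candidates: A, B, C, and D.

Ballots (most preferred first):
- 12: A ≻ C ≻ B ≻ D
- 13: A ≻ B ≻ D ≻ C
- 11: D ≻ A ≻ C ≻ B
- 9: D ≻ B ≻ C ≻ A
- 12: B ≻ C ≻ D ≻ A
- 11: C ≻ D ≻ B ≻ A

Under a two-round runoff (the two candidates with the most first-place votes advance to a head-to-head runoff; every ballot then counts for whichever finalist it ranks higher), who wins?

Round 1 first-place votes: A 25, B 12, C 11, D 20. A and D advance.
Runoff: A is ranked above D on 25 ballots, D above A on 43.

D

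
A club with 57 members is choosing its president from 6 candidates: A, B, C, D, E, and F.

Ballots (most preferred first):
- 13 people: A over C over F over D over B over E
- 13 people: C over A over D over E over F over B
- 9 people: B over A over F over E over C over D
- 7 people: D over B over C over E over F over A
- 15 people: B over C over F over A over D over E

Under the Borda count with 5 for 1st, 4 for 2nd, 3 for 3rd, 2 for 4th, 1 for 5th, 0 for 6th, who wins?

C

A: 13×5 + 13×4 + 9×4 + 7×0 + 15×2 = 183
B: 13×1 + 13×0 + 9×5 + 7×4 + 15×5 = 161
C: 13×4 + 13×5 + 9×1 + 7×3 + 15×4 = 207
D: 13×2 + 13×3 + 9×0 + 7×5 + 15×1 = 115
E: 13×0 + 13×2 + 9×2 + 7×2 + 15×0 = 58
F: 13×3 + 13×1 + 9×3 + 7×1 + 15×3 = 131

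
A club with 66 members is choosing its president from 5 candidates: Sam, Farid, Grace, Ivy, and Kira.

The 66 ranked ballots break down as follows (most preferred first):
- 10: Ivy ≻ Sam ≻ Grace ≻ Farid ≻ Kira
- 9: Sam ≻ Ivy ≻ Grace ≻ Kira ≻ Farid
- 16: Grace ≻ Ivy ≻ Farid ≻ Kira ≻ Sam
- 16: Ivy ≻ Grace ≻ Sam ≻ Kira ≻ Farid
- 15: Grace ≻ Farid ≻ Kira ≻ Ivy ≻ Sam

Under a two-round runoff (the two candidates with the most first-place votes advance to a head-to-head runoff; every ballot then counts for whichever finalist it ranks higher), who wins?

Ivy

Round 1 first-place votes: Sam 9, Farid 0, Grace 31, Ivy 26, Kira 0. Grace and Ivy advance.
Runoff: Grace is ranked above Ivy on 31 ballots, Ivy above Grace on 35.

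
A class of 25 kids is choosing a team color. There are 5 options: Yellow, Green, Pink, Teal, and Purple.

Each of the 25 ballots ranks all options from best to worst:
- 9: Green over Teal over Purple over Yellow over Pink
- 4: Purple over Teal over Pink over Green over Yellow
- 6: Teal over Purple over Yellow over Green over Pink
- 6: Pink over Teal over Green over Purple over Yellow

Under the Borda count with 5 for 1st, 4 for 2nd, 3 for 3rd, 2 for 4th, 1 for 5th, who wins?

Yellow: 9×2 + 4×1 + 6×3 + 6×1 = 46
Green: 9×5 + 4×2 + 6×2 + 6×3 = 83
Pink: 9×1 + 4×3 + 6×1 + 6×5 = 57
Teal: 9×4 + 4×4 + 6×5 + 6×4 = 106
Purple: 9×3 + 4×5 + 6×4 + 6×2 = 83

Teal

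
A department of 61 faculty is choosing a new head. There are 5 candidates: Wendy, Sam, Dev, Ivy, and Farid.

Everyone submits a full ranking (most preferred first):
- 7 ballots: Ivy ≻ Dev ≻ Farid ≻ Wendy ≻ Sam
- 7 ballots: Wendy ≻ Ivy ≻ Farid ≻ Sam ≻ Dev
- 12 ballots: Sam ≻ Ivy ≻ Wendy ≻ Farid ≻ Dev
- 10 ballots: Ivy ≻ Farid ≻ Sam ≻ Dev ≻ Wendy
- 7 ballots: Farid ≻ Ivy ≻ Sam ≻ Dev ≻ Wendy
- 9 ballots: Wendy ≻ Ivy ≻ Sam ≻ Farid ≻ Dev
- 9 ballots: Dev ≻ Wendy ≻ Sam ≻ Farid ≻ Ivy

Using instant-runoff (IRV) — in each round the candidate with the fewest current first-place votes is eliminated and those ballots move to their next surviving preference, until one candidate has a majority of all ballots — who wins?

Ivy

Round 1: Wendy 16, Sam 12, Dev 9, Ivy 17, Farid 7. Farid eliminated.
Round 2: Wendy 16, Sam 12, Dev 9, Ivy 24. Dev eliminated.
Round 3: Wendy 25, Sam 12, Ivy 24. Sam eliminated.
Round 4: Wendy 25, Ivy 36. Ivy has a majority (≥31).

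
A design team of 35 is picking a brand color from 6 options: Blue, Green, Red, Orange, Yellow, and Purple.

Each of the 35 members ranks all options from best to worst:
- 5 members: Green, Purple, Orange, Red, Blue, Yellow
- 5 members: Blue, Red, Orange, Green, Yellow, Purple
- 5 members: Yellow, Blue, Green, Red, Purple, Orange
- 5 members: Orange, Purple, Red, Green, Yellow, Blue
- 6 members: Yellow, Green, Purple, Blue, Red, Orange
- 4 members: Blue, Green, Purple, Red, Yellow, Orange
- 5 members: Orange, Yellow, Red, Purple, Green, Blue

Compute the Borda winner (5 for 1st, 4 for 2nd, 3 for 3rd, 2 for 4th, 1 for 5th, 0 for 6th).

Green

Blue: 5×1 + 5×5 + 5×4 + 5×0 + 6×2 + 4×5 + 5×0 = 82
Green: 5×5 + 5×2 + 5×3 + 5×2 + 6×4 + 4×4 + 5×1 = 105
Red: 5×2 + 5×4 + 5×2 + 5×3 + 6×1 + 4×2 + 5×3 = 84
Orange: 5×3 + 5×3 + 5×0 + 5×5 + 6×0 + 4×0 + 5×5 = 80
Yellow: 5×0 + 5×1 + 5×5 + 5×1 + 6×5 + 4×1 + 5×4 = 89
Purple: 5×4 + 5×0 + 5×1 + 5×4 + 6×3 + 4×3 + 5×2 = 85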